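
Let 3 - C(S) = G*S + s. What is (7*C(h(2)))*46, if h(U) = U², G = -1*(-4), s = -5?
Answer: -2576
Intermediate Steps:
G = 4
C(S) = 8 - 4*S (C(S) = 3 - (4*S - 5) = 3 - (-5 + 4*S) = 3 + (5 - 4*S) = 8 - 4*S)
(7*C(h(2)))*46 = (7*(8 - 4*2²))*46 = (7*(8 - 4*4))*46 = (7*(8 - 16))*46 = (7*(-8))*46 = -56*46 = -2576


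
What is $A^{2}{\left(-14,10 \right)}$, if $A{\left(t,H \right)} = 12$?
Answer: $144$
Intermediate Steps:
$A^{2}{\left(-14,10 \right)} = 12^{2} = 144$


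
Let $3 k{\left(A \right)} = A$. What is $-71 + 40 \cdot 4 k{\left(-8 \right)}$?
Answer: $- \frac{1493}{3} \approx -497.67$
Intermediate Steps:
$k{\left(A \right)} = \frac{A}{3}$
$-71 + 40 \cdot 4 k{\left(-8 \right)} = -71 + 40 \cdot 4 \cdot \frac{1}{3} \left(-8\right) = -71 + 160 \left(- \frac{8}{3}\right) = -71 - \frac{1280}{3} = - \frac{1493}{3}$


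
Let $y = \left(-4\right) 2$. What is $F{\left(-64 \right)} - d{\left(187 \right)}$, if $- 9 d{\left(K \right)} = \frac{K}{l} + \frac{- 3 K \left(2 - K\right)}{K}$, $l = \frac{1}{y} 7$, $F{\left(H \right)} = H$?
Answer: $- \frac{1643}{63} \approx -26.079$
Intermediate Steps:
$y = -8$
$l = - \frac{7}{8}$ ($l = \frac{1}{-8} \cdot 7 = \left(- \frac{1}{8}\right) 7 = - \frac{7}{8} \approx -0.875$)
$d{\left(K \right)} = \frac{2}{3} - \frac{13 K}{63}$ ($d{\left(K \right)} = - \frac{\frac{K}{- \frac{7}{8}} + \frac{- 3 K \left(2 - K\right)}{K}}{9} = - \frac{K \left(- \frac{8}{7}\right) + \frac{\left(-3\right) K \left(2 - K\right)}{K}}{9} = - \frac{- \frac{8 K}{7} + \left(-6 + 3 K\right)}{9} = - \frac{-6 + \frac{13 K}{7}}{9} = \frac{2}{3} - \frac{13 K}{63}$)
$F{\left(-64 \right)} - d{\left(187 \right)} = -64 - \left(\frac{2}{3} - \frac{2431}{63}\right) = -64 - - \frac{2389}{63} = -64 + \frac{2389}{63} = - \frac{1643}{63}$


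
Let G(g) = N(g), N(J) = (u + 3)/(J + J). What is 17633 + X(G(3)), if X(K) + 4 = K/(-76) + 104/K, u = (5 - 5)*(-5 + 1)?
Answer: 2711223/152 ≈ 17837.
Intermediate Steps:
u = 0 (u = 0*(-4) = 0)
N(J) = 3/(2*J) (N(J) = (0 + 3)/(J + J) = 3/((2*J)) = 3*(1/(2*J)) = 3/(2*J))
G(g) = 3/(2*g)
X(K) = -4 + 104/K - K/76 (X(K) = -4 + (K/(-76) + 104/K) = -4 + (K*(-1/76) + 104/K) = -4 + (-K/76 + 104/K) = -4 + (104/K - K/76) = -4 + 104/K - K/76)
17633 + X(G(3)) = 17633 + (-4 + 104/(((3/2)/3)) - 3/(152*3)) = 17633 + (-4 + 104/(((3/2)*(⅓))) - 3/(152*3)) = 17633 + (-4 + 104/(½) - 1/76*½) = 17633 + (-4 + 104*2 - 1/152) = 17633 + (-4 + 208 - 1/152) = 17633 + 31007/152 = 2711223/152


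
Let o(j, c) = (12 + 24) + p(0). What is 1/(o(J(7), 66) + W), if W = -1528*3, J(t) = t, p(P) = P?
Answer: -1/4548 ≈ -0.00021988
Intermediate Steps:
W = -4584
o(j, c) = 36 (o(j, c) = (12 + 24) + 0 = 36 + 0 = 36)
1/(o(J(7), 66) + W) = 1/(36 - 4584) = 1/(-4548) = -1/4548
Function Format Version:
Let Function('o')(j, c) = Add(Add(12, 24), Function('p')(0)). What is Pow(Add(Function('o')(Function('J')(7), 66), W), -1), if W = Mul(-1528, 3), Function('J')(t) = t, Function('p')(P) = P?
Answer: Rational(-1, 4548) ≈ -0.00021988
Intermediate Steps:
W = -4584
Function('o')(j, c) = 36 (Function('o')(j, c) = Add(Add(12, 24), 0) = Add(36, 0) = 36)
Pow(Add(Function('o')(Function('J')(7), 66), W), -1) = Pow(Add(36, -4584), -1) = Pow(-4548, -1) = Rational(-1, 4548)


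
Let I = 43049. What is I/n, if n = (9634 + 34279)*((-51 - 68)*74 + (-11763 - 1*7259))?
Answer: -43049/1222010964 ≈ -3.5228e-5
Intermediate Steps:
n = -1222010964 (n = 43913*(-119*74 + (-11763 - 7259)) = 43913*(-8806 - 19022) = 43913*(-27828) = -1222010964)
I/n = 43049/(-1222010964) = 43049*(-1/1222010964) = -43049/1222010964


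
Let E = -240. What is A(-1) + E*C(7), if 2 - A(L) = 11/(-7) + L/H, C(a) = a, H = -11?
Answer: -129092/77 ≈ -1676.5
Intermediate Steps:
A(L) = 25/7 + L/11 (A(L) = 2 - (11/(-7) + L/(-11)) = 2 - (11*(-⅐) + L*(-1/11)) = 2 - (-11/7 - L/11) = 2 + (11/7 + L/11) = 25/7 + L/11)
A(-1) + E*C(7) = (25/7 + (1/11)*(-1)) - 240*7 = (25/7 - 1/11) - 1680 = 268/77 - 1680 = -129092/77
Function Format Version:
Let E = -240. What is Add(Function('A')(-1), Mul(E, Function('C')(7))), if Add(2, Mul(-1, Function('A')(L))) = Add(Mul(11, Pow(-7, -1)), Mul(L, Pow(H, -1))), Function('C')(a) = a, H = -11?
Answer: Rational(-129092, 77) ≈ -1676.5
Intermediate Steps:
Function('A')(L) = Add(Rational(25, 7), Mul(Rational(1, 11), L)) (Function('A')(L) = Add(2, Mul(-1, Add(Mul(11, Pow(-7, -1)), Mul(L, Pow(-11, -1))))) = Add(2, Mul(-1, Add(Mul(11, Rational(-1, 7)), Mul(L, Rational(-1, 11))))) = Add(2, Mul(-1, Add(Rational(-11, 7), Mul(Rational(-1, 11), L)))) = Add(2, Add(Rational(11, 7), Mul(Rational(1, 11), L))) = Add(Rational(25, 7), Mul(Rational(1, 11), L)))
Add(Function('A')(-1), Mul(E, Function('C')(7))) = Add(Add(Rational(25, 7), Mul(Rational(1, 11), -1)), Mul(-240, 7)) = Add(Add(Rational(25, 7), Rational(-1, 11)), -1680) = Add(Rational(268, 77), -1680) = Rational(-129092, 77)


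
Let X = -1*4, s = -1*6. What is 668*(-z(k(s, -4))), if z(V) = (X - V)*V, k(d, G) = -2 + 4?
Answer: 8016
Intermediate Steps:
s = -6
X = -4
k(d, G) = 2
z(V) = V*(-4 - V) (z(V) = (-4 - V)*V = V*(-4 - V))
668*(-z(k(s, -4))) = 668*(-(-1)*2*(4 + 2)) = 668*(-(-1)*2*6) = 668*(-1*(-12)) = 668*12 = 8016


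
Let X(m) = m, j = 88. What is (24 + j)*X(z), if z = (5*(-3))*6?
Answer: -10080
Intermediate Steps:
z = -90 (z = -15*6 = -90)
(24 + j)*X(z) = (24 + 88)*(-90) = 112*(-90) = -10080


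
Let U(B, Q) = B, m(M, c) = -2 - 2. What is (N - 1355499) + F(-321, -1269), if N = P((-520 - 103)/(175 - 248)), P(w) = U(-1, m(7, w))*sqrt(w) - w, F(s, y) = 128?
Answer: -98942706/73 - sqrt(45479)/73 ≈ -1.3554e+6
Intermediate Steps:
m(M, c) = -4
P(w) = -w - sqrt(w) (P(w) = -sqrt(w) - w = -w - sqrt(w))
N = -623/73 - sqrt(45479)/73 (N = -(-520 - 103)/(175 - 248) - sqrt((-520 - 103)/(175 - 248)) = -(-623)/(-73) - sqrt(-623/(-73)) = -(-623)*(-1)/73 - sqrt(-623*(-1/73)) = -1*623/73 - sqrt(623/73) = -623/73 - sqrt(45479)/73 ≈ -11.456)
(N - 1355499) + F(-321, -1269) = ((-623/73 - sqrt(45479)/73) - 1355499) + 128 = (-98952050/73 - sqrt(45479)/73) + 128 = -98942706/73 - sqrt(45479)/73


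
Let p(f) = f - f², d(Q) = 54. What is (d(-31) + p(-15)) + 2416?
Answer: 2230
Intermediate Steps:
(d(-31) + p(-15)) + 2416 = (54 - 15*(1 - 1*(-15))) + 2416 = (54 - 15*(1 + 15)) + 2416 = (54 - 15*16) + 2416 = (54 - 240) + 2416 = -186 + 2416 = 2230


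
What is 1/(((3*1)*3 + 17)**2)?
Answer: 1/676 ≈ 0.0014793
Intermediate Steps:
1/(((3*1)*3 + 17)**2) = 1/((3*3 + 17)**2) = 1/((9 + 17)**2) = 1/(26**2) = 1/676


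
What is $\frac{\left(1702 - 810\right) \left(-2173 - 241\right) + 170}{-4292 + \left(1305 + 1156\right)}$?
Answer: $\frac{2153118}{1831} \approx 1175.9$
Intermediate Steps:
$\frac{\left(1702 - 810\right) \left(-2173 - 241\right) + 170}{-4292 + \left(1305 + 1156\right)} = \frac{892 \left(-2414\right) + 170}{-4292 + 2461} = \frac{-2153288 + 170}{-1831} = \left(-2153118\right) \left(- \frac{1}{1831}\right) = \frac{2153118}{1831}$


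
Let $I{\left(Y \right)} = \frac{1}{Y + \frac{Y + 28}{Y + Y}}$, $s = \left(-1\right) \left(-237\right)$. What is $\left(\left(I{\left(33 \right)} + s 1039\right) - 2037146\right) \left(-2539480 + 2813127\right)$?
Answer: $- \frac{1097278429165897}{2239} \approx -4.9008 \cdot 10^{11}$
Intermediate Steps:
$s = 237$
$I{\left(Y \right)} = \frac{1}{Y + \frac{28 + Y}{2 Y}}$
$\left(\left(I{\left(33 \right)} + s 1039\right) - 2037146\right) \left(-2539480 + 2813127\right) = \left(\left(2 \cdot 33 \frac{1}{28 + 33 + 2 \cdot 33^{2}} + 237 \cdot 1039\right) - 2037146\right) \left(-2539480 + 2813127\right) = \left(\left(2 \cdot 33 \frac{1}{28 + 33 + 2 \cdot 1089} + 246243\right) - 2037146\right) 273647 = \left(\left(2 \cdot 33 \frac{1}{28 + 33 + 2178} + 246243\right) - 2037146\right) 273647 = \left(\left(2 \cdot 33 \cdot \frac{1}{2239} + 246243\right) - 2037146\right) 273647 = \left(\left(\frac{66}{2239} + 246243\right) - 2037146\right) 273647 = \left(\frac{551338143}{2239} - 2037146\right) 273647 = \left(- \frac{4009831751}{2239}\right) 273647 = - \frac{1097278429165897}{2239}$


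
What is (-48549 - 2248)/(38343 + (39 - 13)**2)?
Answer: -50797/39019 ≈ -1.3019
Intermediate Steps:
(-48549 - 2248)/(38343 + (39 - 13)**2) = -50797/(38343 + 26**2) = -50797/(38343 + 676) = -50797/39019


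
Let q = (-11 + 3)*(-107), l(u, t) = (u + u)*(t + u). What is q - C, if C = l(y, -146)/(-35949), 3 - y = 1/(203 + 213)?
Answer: 2662595198849/3110595072 ≈ 855.98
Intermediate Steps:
y = 1247/416 (y = 3 - 1/(203 + 213) = 3 - 1/416 = 1247/416 ≈ 2.9976)
l(u, t) = 2*u*(t + u) (l(u, t) = (2*u)*(t + u) = 2*u*(t + u))
q = 856 (q = -8*(-107) = 856)
C = 74182783/3110595072 (C = (2*(1247/416)*(-146 + 1247/416))/(-35949) = (2*(1247/416)*(-59489/416))*(-1/35949) = -74182783/86528*(-1/35949) = 74182783/3110595072 ≈ 0.023848)
q - C = 856 - 1*74182783/3110595072 = 856 - 74182783/3110595072 = 2662595198849/3110595072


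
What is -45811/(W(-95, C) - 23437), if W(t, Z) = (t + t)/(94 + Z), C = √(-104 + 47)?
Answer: 9548986899911/4885699579057 + 8704090*I*√57/4885699579057 ≈ 1.9545 + 1.345e-5*I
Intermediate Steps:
C = I*√57 (C = √(-57) = I*√57 ≈ 7.5498*I)
W(t, Z) = 2*t/(94 + Z) (W(t, Z) = (2*t)/(94 + Z) = 2*t/(94 + Z))
-45811/(W(-95, C) - 23437) = -45811/(2*(-95)/(94 + I*√57) - 23437) = -45811/(-190/(94 + I*√57) - 23437) = -45811/(-23437 - 190/(94 + I*√57))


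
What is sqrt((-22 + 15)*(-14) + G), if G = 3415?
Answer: sqrt(3513) ≈ 59.271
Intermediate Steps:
sqrt((-22 + 15)*(-14) + G) = sqrt((-22 + 15)*(-14) + 3415) = sqrt(-7*(-14) + 3415) = sqrt(98 + 3415) = sqrt(3513)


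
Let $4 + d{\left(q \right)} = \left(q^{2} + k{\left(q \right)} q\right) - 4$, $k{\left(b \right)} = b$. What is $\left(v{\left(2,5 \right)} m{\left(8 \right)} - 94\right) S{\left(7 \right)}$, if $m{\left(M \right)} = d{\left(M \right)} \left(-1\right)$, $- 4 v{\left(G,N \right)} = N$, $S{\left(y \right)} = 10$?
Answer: $560$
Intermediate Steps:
$v{\left(G,N \right)} = - \frac{N}{4}$
$d{\left(q \right)} = -8 + 2 q^{2}$ ($d{\left(q \right)} = -4 - \left(4 - q^{2} - q q\right) = -4 + \left(\left(q^{2} + q^{2}\right) + \left(-4 + 0\right)\right) = -4 + \left(2 q^{2} - 4\right) = -4 + \left(-4 + 2 q^{2}\right) = -8 + 2 q^{2}$)
$m{\left(M \right)} = 8 - 2 M^{2}$ ($m{\left(M \right)} = \left(-8 + 2 M^{2}\right) \left(-1\right) = 8 - 2 M^{2}$)
$\left(v{\left(2,5 \right)} m{\left(8 \right)} - 94\right) S{\left(7 \right)} = \left(\left(- \frac{1}{4}\right) 5 \left(8 - 2 \cdot 8^{2}\right) - 94\right) 10 = \left(- \frac{5 \left(8 - 128\right)}{4} - 94\right) 10 = \left(\left(- \frac{5}{4}\right) \left(-120\right) - 94\right) 10 = \left(150 - 94\right) 10 = 56 \cdot 10 = 560$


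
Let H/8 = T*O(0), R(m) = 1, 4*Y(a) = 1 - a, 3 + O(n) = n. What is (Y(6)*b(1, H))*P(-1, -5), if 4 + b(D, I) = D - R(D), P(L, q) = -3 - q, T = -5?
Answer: 10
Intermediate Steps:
O(n) = -3 + n
Y(a) = 1/4 - a/4 (Y(a) = (1 - a)/4 = 1/4 - a/4)
H = 120 (H = 8*(-5*(-3 + 0)) = 8*(-5*(-3)) = 8*15 = 120)
b(D, I) = -5 + D (b(D, I) = -4 + (D - 1*1) = -4 + (D - 1) = -4 + (-1 + D) = -5 + D)
(Y(6)*b(1, H))*P(-1, -5) = ((1/4 - 1/4*6)*(-5 + 1))*(-3 - 1*(-5)) = ((1/4 - 3/2)*(-4))*(-3 + 5) = -5/4*(-4)*2 = 5*2 = 10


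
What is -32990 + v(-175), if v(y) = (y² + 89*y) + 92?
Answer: -17848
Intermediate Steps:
v(y) = 92 + y² + 89*y
-32990 + v(-175) = -32990 + (92 + (-175)² + 89*(-175)) = -32990 + (92 + 30625 - 15575) = -32990 + 15142 = -17848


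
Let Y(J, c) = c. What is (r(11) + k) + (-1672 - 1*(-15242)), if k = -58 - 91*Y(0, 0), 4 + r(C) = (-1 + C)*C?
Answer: 13618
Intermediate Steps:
r(C) = -4 + C*(-1 + C) (r(C) = -4 + (-1 + C)*C = -4 + C*(-1 + C))
k = -58 (k = -58 - 91*0 = -58 + 0 = -58)
(r(11) + k) + (-1672 - 1*(-15242)) = ((-4 + 11**2 - 1*11) - 58) + (-1672 - 1*(-15242)) = ((-4 + 121 - 11) - 58) + (-1672 + 15242) = (106 - 58) + 13570 = 48 + 13570 = 13618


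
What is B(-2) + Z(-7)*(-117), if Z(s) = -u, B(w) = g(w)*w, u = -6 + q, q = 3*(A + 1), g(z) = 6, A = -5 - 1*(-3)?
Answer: -1065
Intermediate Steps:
A = -2 (A = -5 + 3 = -2)
q = -3 (q = 3*(-2 + 1) = 3*(-1) = -3)
u = -9 (u = -6 - 3 = -9)
B(w) = 6*w
Z(s) = 9 (Z(s) = -1*(-9) = 9)
B(-2) + Z(-7)*(-117) = 6*(-2) + 9*(-117) = -12 - 1053 = -1065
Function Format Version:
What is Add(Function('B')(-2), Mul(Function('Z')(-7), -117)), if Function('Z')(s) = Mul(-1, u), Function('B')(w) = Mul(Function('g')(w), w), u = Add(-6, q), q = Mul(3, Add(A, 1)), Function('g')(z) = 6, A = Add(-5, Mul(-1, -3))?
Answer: -1065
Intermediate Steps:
A = -2 (A = Add(-5, 3) = -2)
q = -3 (q = Mul(3, Add(-2, 1)) = Mul(3, -1) = -3)
u = -9 (u = Add(-6, -3) = -9)
Function('B')(w) = Mul(6, w)
Function('Z')(s) = 9 (Function('Z')(s) = Mul(-1, -9) = 9)
Add(Function('B')(-2), Mul(Function('Z')(-7), -117)) = Add(Mul(6, -2), Mul(9, -117)) = Add(-12, -1053) = -1065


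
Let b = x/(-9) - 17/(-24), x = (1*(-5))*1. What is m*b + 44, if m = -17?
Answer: 1621/72 ≈ 22.514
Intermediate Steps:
x = -5 (x = -5*1 = -5)
b = 91/72 (b = -5/(-9) - 17/(-24) = -5*(-⅑) - 17*(-1/24) = 5/9 + 17/24 = 91/72 ≈ 1.2639)
m*b + 44 = -17*91/72 + 44 = -1547/72 + 44 = 1621/72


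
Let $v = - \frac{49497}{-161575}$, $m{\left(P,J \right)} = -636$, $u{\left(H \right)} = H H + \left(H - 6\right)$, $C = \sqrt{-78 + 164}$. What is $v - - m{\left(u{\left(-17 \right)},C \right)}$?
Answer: $- \frac{102712203}{161575} \approx -635.69$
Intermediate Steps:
$C = \sqrt{86} \approx 9.2736$
$u{\left(H \right)} = -6 + H + H^{2}$ ($u{\left(H \right)} = H^{2} + \left(-6 + H\right) = -6 + H + H^{2}$)
$v = \frac{49497}{161575}$ ($v = \left(-49497\right) \left(- \frac{1}{161575}\right) = \frac{49497}{161575} \approx 0.30634$)
$v - - m{\left(u{\left(-17 \right)},C \right)} = \frac{49497}{161575} - \left(-1\right) \left(-636\right) = \frac{49497}{161575} - 636 = - \frac{102712203}{161575}$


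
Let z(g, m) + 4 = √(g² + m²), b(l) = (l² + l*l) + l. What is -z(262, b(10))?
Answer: 4 - 2*√28186 ≈ -331.77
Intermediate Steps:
b(l) = l + 2*l² (b(l) = (l² + l²) + l = 2*l² + l = l + 2*l²)
z(g, m) = -4 + √(g² + m²)
-z(262, b(10)) = -(-4 + √(262² + (10*(1 + 2*10))²)) = -(-4 + √(68644 + (10*(1 + 20))²)) = -(-4 + √(68644 + (10*21)²)) = -(-4 + √(68644 + 210²)) = -(-4 + √(68644 + 44100)) = -(-4 + √112744) = -(-4 + 2*√28186) = 4 - 2*√28186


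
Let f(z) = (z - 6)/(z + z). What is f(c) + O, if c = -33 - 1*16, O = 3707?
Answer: 363341/98 ≈ 3707.6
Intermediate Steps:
c = -49 (c = -33 - 16 = -49)
f(z) = (-6 + z)/(2*z) (f(z) = (-6 + z)/((2*z)) = (-6 + z)*(1/(2*z)) = (-6 + z)/(2*z))
f(c) + O = (½)*(-6 - 49)/(-49) + 3707 = (½)*(-1/49)*(-55) + 3707 = 55/98 + 3707 = 363341/98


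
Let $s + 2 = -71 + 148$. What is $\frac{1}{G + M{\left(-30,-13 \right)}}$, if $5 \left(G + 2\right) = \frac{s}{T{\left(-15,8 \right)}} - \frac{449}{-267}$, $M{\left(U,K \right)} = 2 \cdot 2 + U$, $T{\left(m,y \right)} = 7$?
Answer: $- \frac{9345}{238492} \approx -0.039184$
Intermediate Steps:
$s = 75$ ($s = -2 + \left(-71 + 148\right) = -2 + 77 = 75$)
$M{\left(U,K \right)} = 4 + U$
$G = \frac{4478}{9345}$ ($G = -2 + \frac{\frac{75}{7} - \frac{449}{-267}}{5} = -2 + \frac{75 \cdot \frac{1}{7} - - \frac{449}{267}}{5} = -2 + \frac{\frac{75}{7} + \frac{449}{267}}{5} = -2 + \frac{1}{5} \cdot \frac{23168}{1869} = -2 + \frac{23168}{9345} = \frac{4478}{9345} \approx 0.47919$)
$\frac{1}{G + M{\left(-30,-13 \right)}} = \frac{1}{\frac{4478}{9345} + \left(4 - 30\right)} = \frac{1}{\frac{4478}{9345} - 26} = \frac{1}{- \frac{238492}{9345}} = - \frac{9345}{238492}$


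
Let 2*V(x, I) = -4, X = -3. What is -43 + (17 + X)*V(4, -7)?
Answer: -71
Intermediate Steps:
V(x, I) = -2 (V(x, I) = (½)*(-4) = -2)
-43 + (17 + X)*V(4, -7) = -43 + (17 - 3)*(-2) = -43 + 14*(-2) = -43 - 28 = -71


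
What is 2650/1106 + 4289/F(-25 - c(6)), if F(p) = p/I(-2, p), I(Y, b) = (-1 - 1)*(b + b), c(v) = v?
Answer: -9485943/553 ≈ -17154.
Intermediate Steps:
I(Y, b) = -4*b
F(p) = -¼ (F(p) = p/((-4*p)) = p*(-1/(4*p)) = -¼)
2650/1106 + 4289/F(-25 - c(6)) = 2650/1106 + 4289/(-¼) = 2650*(1/1106) + 4289*(-4) = 1325/553 - 17156 = -9485943/553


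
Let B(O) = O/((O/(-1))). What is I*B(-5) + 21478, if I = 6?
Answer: 21472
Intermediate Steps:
B(O) = -1 (B(O) = O/((O*(-1))) = O/((-O)) = O*(-1/O) = -1)
I*B(-5) + 21478 = 6*(-1) + 21478 = -6 + 21478 = 21472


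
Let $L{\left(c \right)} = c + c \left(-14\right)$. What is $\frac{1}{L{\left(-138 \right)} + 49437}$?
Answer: $\frac{1}{51231} \approx 1.9519 \cdot 10^{-5}$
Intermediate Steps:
$L{\left(c \right)} = - 13 c$ ($L{\left(c \right)} = c - 14 c = - 13 c$)
$\frac{1}{L{\left(-138 \right)} + 49437} = \frac{1}{\left(-13\right) \left(-138\right) + 49437} = \frac{1}{1794 + 49437} = \frac{1}{51231}$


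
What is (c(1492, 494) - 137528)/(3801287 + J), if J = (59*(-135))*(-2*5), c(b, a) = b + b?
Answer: -134544/3880937 ≈ -0.034668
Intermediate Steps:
c(b, a) = 2*b
J = 79650 (J = -7965*(-10) = 79650)
(c(1492, 494) - 137528)/(3801287 + J) = (2*1492 - 137528)/(3801287 + 79650) = (2984 - 137528)/3880937 = -134544*1/3880937 = -134544/3880937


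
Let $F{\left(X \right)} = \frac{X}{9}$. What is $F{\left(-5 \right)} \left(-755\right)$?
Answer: $\frac{3775}{9} \approx 419.44$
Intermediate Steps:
$F{\left(X \right)} = \frac{X}{9}$ ($F{\left(X \right)} = X \frac{1}{9} = \frac{X}{9}$)
$F{\left(-5 \right)} \left(-755\right) = \frac{1}{9} \left(-5\right) \left(-755\right) = \left(- \frac{5}{9}\right) \left(-755\right) = \frac{3775}{9}$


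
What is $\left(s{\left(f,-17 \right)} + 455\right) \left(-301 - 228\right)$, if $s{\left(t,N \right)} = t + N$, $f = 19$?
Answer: $-241753$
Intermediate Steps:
$s{\left(t,N \right)} = N + t$
$\left(s{\left(f,-17 \right)} + 455\right) \left(-301 - 228\right) = \left(\left(-17 + 19\right) + 455\right) \left(-301 - 228\right) = \left(2 + 455\right) \left(-529\right) = 457 \left(-529\right) = -241753$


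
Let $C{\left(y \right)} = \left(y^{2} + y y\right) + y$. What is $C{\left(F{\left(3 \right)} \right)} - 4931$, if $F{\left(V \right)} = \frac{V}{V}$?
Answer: $-4928$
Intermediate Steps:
$F{\left(V \right)} = 1$
$C{\left(y \right)} = y + 2 y^{2}$ ($C{\left(y \right)} = \left(y^{2} + y^{2}\right) + y = 2 y^{2} + y = y + 2 y^{2}$)
$C{\left(F{\left(3 \right)} \right)} - 4931 = 1 \left(1 + 2 \cdot 1\right) - 4931 = 1 \left(1 + 2\right) - 4931 = 1 \cdot 3 - 4931 = 3 - 4931 = -4928$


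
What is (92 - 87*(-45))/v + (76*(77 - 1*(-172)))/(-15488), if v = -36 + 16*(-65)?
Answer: -5151415/1041568 ≈ -4.9458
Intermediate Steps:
v = -1076 (v = -36 - 1040 = -1076)
(92 - 87*(-45))/v + (76*(77 - 1*(-172)))/(-15488) = (92 - 87*(-45))/(-1076) + (76*(77 - 1*(-172)))/(-15488) = (92 + 3915)*(-1/1076) + (76*(77 + 172))*(-1/15488) = 4007*(-1/1076) + (76*249)*(-1/15488) = -4007/1076 + 18924*(-1/15488) = -4007/1076 - 4731/3872 = -5151415/1041568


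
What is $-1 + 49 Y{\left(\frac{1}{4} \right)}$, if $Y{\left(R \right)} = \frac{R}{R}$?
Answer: $48$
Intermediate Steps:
$Y{\left(R \right)} = 1$
$-1 + 49 Y{\left(\frac{1}{4} \right)} = -1 + 49 \cdot 1 = -1 + 49 = 48$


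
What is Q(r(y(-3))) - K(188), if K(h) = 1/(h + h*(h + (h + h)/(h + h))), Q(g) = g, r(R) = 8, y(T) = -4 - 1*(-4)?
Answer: 285759/35720 ≈ 8.0000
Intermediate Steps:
y(T) = 0 (y(T) = -4 + 4 = 0)
K(h) = 1/(h + h*(1 + h)) (K(h) = 1/(h + h*(h + (2*h)/((2*h)))) = 1/(h + h*(h + (2*h)*(1/(2*h)))) = 1/(h + h*(h + 1)) = 1/(h + h*(1 + h)))
Q(r(y(-3))) - K(188) = 8 - 1/(188*(2 + 188)) = 8 - 1/(188*190) = 8 - 1*1/35720 = 8 - 1/35720 = 285759/35720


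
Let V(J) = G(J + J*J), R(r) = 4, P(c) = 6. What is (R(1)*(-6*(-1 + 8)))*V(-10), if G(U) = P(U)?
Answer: -1008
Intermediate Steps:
G(U) = 6
V(J) = 6
(R(1)*(-6*(-1 + 8)))*V(-10) = (4*(-6*(-1 + 8)))*6 = (4*(-6*7))*6 = (4*(-42))*6 = -168*6 = -1008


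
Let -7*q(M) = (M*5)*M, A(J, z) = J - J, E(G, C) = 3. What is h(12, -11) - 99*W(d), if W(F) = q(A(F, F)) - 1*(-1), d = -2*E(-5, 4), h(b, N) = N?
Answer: -110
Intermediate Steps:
A(J, z) = 0
q(M) = -5*M**2/7 (q(M) = -M*5*M/7 = -5*M*M/7 = -5*M**2/7)
d = -6 (d = -2*3 = -6)
W(F) = 1 (W(F) = -5/7*0**2 - 1*(-1) = -5/7*0 + 1 = 0 + 1 = 1)
h(12, -11) - 99*W(d) = -11 - 99*1 = -11 - 99 = -110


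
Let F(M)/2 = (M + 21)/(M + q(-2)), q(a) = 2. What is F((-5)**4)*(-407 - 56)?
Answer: -31484/33 ≈ -954.06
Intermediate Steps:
F(M) = 2*(21 + M)/(2 + M) (F(M) = 2*((M + 21)/(M + 2)) = 2*((21 + M)/(2 + M)) = 2*(21 + M)/(2 + M))
F((-5)**4)*(-407 - 56) = (2*(21 + (-5)**4)/(2 + (-5)**4))*(-407 - 56) = (2*(21 + 625)/(2 + 625))*(-463) = (2*646/627)*(-463) = (2*(1/627)*646)*(-463) = (68/33)*(-463) = -31484/33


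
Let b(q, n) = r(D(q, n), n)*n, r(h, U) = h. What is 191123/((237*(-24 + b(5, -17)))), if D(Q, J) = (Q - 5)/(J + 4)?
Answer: -191123/5688 ≈ -33.601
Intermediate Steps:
D(Q, J) = (-5 + Q)/(4 + J)
b(q, n) = n*(-5 + q)/(4 + n) (b(q, n) = ((-5 + q)/(4 + n))*n = n*(-5 + q)/(4 + n))
191123/((237*(-24 + b(5, -17)))) = 191123/((237*(-24 - 17*(-5 + 5)/(4 - 17)))) = 191123/((237*(-24 - 17*0/(-13)))) = 191123/((237*(-24 - 17*(-1/13)*0))) = 191123/((237*(-24 + 0))) = 191123/((237*(-24))) = 191123/(-5688) = 191123*(-1/5688) = -191123/5688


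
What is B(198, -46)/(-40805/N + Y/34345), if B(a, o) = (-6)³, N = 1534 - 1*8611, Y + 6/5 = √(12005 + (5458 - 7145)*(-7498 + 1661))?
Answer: -1839419335348325022600/49088453600311290169 + 37154862896508000*√616189/49088453600311290169 ≈ -36.877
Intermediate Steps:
Y = -6/5 + 4*√616189 (Y = -6/5 + √(12005 + (5458 - 7145)*(-7498 + 1661)) = -6/5 + √(12005 - 1687*(-5837)) = -6/5 + √(12005 + 9847019) = -6/5 + √9859024 = -6/5 + 4*√616189 ≈ 3138.7)
N = -7077 (N = 1534 - 8611 = -7077)
B(a, o) = -216
B(198, -46)/(-40805/N + Y/34345) = -216/(-40805/(-7077) + (-6/5 + 4*√616189)/34345) = -216/(-40805*(-1/7077) + (-6/5 + 4*√616189)*(1/34345)) = -216/(40805/7077 + (-6/171725 + 4*√616189/34345)) = -216/(7007196163/1215297825 + 4*√616189/34345)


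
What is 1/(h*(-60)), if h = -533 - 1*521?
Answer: 1/63240 ≈ 1.5813e-5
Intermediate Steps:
h = -1054 (h = -533 - 521 = -1054)
1/(h*(-60)) = 1/(-1054*(-60)) = 1/63240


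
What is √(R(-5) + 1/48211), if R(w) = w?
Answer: I*√11621454394/48211 ≈ 2.2361*I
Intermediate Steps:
√(R(-5) + 1/48211) = √(-5 + 1/48211) = √(-241054/48211) = I*√11621454394/48211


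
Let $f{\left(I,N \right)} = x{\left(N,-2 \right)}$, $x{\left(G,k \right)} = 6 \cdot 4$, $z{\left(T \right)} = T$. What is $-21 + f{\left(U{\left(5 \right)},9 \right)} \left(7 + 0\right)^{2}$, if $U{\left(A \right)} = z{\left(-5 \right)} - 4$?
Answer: $1155$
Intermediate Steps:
$U{\left(A \right)} = -9$ ($U{\left(A \right)} = -5 - 4 = -9$)
$x{\left(G,k \right)} = 24$
$f{\left(I,N \right)} = 24$
$-21 + f{\left(U{\left(5 \right)},9 \right)} \left(7 + 0\right)^{2} = -21 + 24 \left(7 + 0\right)^{2} = -21 + 24 \cdot 7^{2} = -21 + 24 \cdot 49 = -21 + 1176 = 1155$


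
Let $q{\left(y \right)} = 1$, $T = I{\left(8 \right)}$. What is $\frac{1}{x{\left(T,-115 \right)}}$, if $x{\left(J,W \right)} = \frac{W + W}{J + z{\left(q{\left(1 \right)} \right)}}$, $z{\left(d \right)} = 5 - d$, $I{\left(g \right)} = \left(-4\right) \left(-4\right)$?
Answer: $- \frac{2}{23} \approx -0.086957$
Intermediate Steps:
$I{\left(g \right)} = 16$
$T = 16$
$x{\left(J,W \right)} = \frac{2 W}{4 + J}$ ($x{\left(J,W \right)} = \frac{W + W}{J + \left(5 - 1\right)} = \frac{2 W}{J + \left(5 - 1\right)} = \frac{2 W}{J + 4} = \frac{2 W}{4 + J}$)
$\frac{1}{x{\left(T,-115 \right)}} = \frac{1}{2 \left(-115\right) \frac{1}{4 + 16}} = \frac{1}{2 \left(-115\right) \frac{1}{20}} = \frac{1}{- \frac{23}{2}} = - \frac{2}{23}$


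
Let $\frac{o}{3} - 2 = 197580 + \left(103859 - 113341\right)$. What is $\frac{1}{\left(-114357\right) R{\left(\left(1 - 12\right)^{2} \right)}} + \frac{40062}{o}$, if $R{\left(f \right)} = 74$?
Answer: $\frac{428056598}{6029472825} \approx 0.070994$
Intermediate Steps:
$o = 564300$ ($o = 6 + 3 \left(197580 + \left(103859 - 113341\right)\right) = 6 + 3 \left(197580 - 9482\right) = 6 + 3 \cdot 188098 = 6 + 564294 = 564300$)
$\frac{1}{\left(-114357\right) R{\left(\left(1 - 12\right)^{2} \right)}} + \frac{40062}{o} = \frac{1}{\left(-114357\right) 74} + \frac{40062}{564300} = \left(- \frac{1}{114357}\right) \frac{1}{74} + 40062 \cdot \frac{1}{564300} = - \frac{1}{8462418} + \frac{607}{8550} = \frac{428056598}{6029472825}$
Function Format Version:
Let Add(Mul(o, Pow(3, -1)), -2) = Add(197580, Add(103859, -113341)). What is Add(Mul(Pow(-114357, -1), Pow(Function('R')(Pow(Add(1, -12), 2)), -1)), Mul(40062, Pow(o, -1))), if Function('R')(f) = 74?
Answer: Rational(428056598, 6029472825) ≈ 0.070994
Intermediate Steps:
o = 564300 (o = Add(6, Mul(3, Add(197580, Add(103859, -113341)))) = Add(6, Mul(3, Add(197580, -9482))) = Add(6, Mul(3, 188098)) = Add(6, 564294) = 564300)
Add(Mul(Pow(-114357, -1), Pow(Function('R')(Pow(Add(1, -12), 2)), -1)), Mul(40062, Pow(o, -1))) = Add(Mul(Pow(-114357, -1), Pow(74, -1)), Mul(40062, Pow(564300, -1))) = Add(Mul(Rational(-1, 114357), Rational(1, 74)), Mul(40062, Rational(1, 564300))) = Add(Rational(-1, 8462418), Rational(607, 8550)) = Rational(428056598, 6029472825)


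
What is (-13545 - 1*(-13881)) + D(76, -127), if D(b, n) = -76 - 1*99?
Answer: 161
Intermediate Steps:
D(b, n) = -175 (D(b, n) = -76 - 99 = -175)
(-13545 - 1*(-13881)) + D(76, -127) = (-13545 - 1*(-13881)) - 175 = (-13545 + 13881) - 175 = 336 - 175 = 161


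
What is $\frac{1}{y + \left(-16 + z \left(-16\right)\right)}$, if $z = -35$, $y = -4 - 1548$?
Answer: $- \frac{1}{1008} \approx -0.00099206$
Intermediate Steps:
$y = -1552$ ($y = -4 - 1548 = -1552$)
$\frac{1}{y + \left(-16 + z \left(-16\right)\right)} = \frac{1}{-1552 - -544} = \frac{1}{-1552 + \left(-16 + 560\right)} = \frac{1}{-1552 + 544} = \frac{1}{-1008} = - \frac{1}{1008}$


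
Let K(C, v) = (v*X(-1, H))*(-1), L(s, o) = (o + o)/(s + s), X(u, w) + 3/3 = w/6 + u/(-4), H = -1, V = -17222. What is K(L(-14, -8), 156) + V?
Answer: -17079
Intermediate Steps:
X(u, w) = -1 - u/4 + w/6 (X(u, w) = -1 + (w/6 + u/(-4)) = -1 + (w*(1/6) + u*(-1/4)) = -1 + (w/6 - u/4) = -1 + (-u/4 + w/6) = -1 - u/4 + w/6)
L(s, o) = o/s (L(s, o) = (2*o)/((2*s)) = (2*o)*(1/(2*s)) = o/s)
K(C, v) = 11*v/12 (K(C, v) = (v*(-1 - 1/4*(-1) + (1/6)*(-1)))*(-1) = (v*(-1 + 1/4 - 1/6))*(-1) = (v*(-11/12))*(-1) = -11*v/12*(-1) = 11*v/12)
K(L(-14, -8), 156) + V = (11/12)*156 - 17222 = 143 - 17222 = -17079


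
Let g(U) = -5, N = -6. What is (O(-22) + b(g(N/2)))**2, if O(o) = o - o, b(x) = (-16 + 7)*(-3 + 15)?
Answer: 11664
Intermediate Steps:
b(x) = -108 (b(x) = -9*12 = -108)
O(o) = 0
(O(-22) + b(g(N/2)))**2 = (0 - 108)**2 = (-108)**2 = 11664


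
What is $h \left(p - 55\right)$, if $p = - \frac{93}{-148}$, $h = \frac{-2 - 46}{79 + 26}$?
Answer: $\frac{32188}{1295} \approx 24.856$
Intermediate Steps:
$h = - \frac{16}{35}$ ($h = - \frac{48}{105} = \left(-48\right) \frac{1}{105} = - \frac{16}{35} \approx -0.45714$)
$p = \frac{93}{148}$ ($p = \left(-93\right) \left(- \frac{1}{148}\right) = \frac{93}{148} \approx 0.62838$)
$h \left(p - 55\right) = - \frac{16 \left(\frac{93}{148} - 55\right)}{35} = \left(- \frac{16}{35}\right) \left(- \frac{8047}{148}\right) = \frac{32188}{1295}$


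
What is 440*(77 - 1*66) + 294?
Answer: 5134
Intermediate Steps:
440*(77 - 1*66) + 294 = 440*(77 - 66) + 294 = 440*11 + 294 = 4840 + 294 = 5134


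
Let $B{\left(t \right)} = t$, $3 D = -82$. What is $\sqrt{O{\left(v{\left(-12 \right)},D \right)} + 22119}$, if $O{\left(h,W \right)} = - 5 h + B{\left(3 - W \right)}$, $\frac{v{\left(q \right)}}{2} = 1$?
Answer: $\frac{\sqrt{199254}}{3} \approx 148.79$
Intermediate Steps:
$D = - \frac{82}{3}$ ($D = \frac{1}{3} \left(-82\right) = - \frac{82}{3} \approx -27.333$)
$v{\left(q \right)} = 2$ ($v{\left(q \right)} = 2 \cdot 1 = 2$)
$O{\left(h,W \right)} = 3 - W - 5 h$ ($O{\left(h,W \right)} = - 5 h - \left(-3 + W\right) = 3 - W - 5 h$)
$\sqrt{O{\left(v{\left(-12 \right)},D \right)} + 22119} = \sqrt{\left(3 - - \frac{82}{3} - 10\right) + 22119} = \sqrt{\left(3 + \frac{82}{3} - 10\right) + 22119} = \sqrt{\frac{61}{3} + 22119} = \sqrt{\frac{66418}{3}} = \frac{\sqrt{199254}}{3}$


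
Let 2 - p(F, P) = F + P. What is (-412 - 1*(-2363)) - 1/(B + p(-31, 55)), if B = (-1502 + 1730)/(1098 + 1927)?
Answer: 129397247/66322 ≈ 1951.0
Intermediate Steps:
p(F, P) = 2 - F - P (p(F, P) = 2 - (F + P) = 2 + (-F - P) = 2 - F - P)
B = 228/3025 ≈ 0.075372
(-412 - 1*(-2363)) - 1/(B + p(-31, 55)) = (-412 - 1*(-2363)) - 1/(228/3025 + (2 - 1*(-31) - 1*55)) = (-412 + 2363) - 1/(228/3025 + (2 + 31 - 55)) = 1951 - 1/(228/3025 - 22) = 1951 - 1/(-66322/3025) = 1951 - 1*(-3025/66322) = 1951 + 3025/66322 = 129397247/66322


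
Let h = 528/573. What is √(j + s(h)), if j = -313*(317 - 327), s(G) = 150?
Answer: 4*√205 ≈ 57.271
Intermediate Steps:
h = 176/191 (h = 528*(1/573) = 176/191 ≈ 0.92147)
j = 3130 (j = -313*(-10) = 3130)
√(j + s(h)) = √(3130 + 150) = √3280 = 4*√205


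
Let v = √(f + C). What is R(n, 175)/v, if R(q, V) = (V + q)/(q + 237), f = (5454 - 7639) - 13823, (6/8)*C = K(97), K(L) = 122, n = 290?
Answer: -15*I*√8913/202028 ≈ -0.0070096*I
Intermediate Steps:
C = 488/3 (C = (4/3)*122 = 488/3 ≈ 162.67)
f = -16008 (f = -2185 - 13823 = -16008)
R(q, V) = (V + q)/(237 + q)
v = 4*I*√8913/3 (v = √(-16008 + 488/3) = √(-47536/3) = 4*I*√8913/3 ≈ 125.88*I)
R(n, 175)/v = ((175 + 290)/(237 + 290))/((4*I*√8913/3)) = (465/527)*(-I*√8913/11884) = ((1/527)*465)*(-I*√8913/11884) = 15*(-I*√8913/11884)/17 = -15*I*√8913/202028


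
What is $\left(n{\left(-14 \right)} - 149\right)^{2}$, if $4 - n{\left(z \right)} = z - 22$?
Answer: $11881$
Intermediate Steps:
$n{\left(z \right)} = 26 - z$ ($n{\left(z \right)} = 4 - \left(z - 22\right) = 4 - \left(-22 + z\right) = 26 - z$)
$\left(n{\left(-14 \right)} - 149\right)^{2} = \left(\left(26 - -14\right) - 149\right)^{2} = \left(\left(26 + 14\right) - 149\right)^{2} = \left(40 - 149\right)^{2} = \left(-109\right)^{2} = 11881$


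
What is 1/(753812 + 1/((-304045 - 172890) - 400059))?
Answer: 876994/661088601127 ≈ 1.3266e-6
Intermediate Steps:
1/(753812 + 1/((-304045 - 172890) - 400059)) = 1/(753812 + 1/(-476935 - 400059)) = 1/(753812 + 1/(-876994)) = 1/(753812 - 1/876994) = 1/(661088601127/876994) = 876994/661088601127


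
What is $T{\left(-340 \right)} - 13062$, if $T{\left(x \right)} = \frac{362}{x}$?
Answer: $- \frac{2220721}{170} \approx -13063.0$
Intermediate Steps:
$T{\left(-340 \right)} - 13062 = \frac{362}{-340} - 13062 = 362 \left(- \frac{1}{340}\right) - 13062 = - \frac{181}{170} - 13062 = - \frac{2220721}{170}$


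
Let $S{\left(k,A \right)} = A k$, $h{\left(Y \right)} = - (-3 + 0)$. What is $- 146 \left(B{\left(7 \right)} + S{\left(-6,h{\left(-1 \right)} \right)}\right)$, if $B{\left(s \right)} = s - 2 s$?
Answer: $3650$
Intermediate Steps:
$h{\left(Y \right)} = 3$ ($h{\left(Y \right)} = \left(-1\right) \left(-3\right) = 3$)
$B{\left(s \right)} = - s$
$- 146 \left(B{\left(7 \right)} + S{\left(-6,h{\left(-1 \right)} \right)}\right) = - 146 \left(\left(-1\right) 7 + 3 \left(-6\right)\right) = - 146 \left(-7 - 18\right) = \left(-146\right) \left(-25\right) = 3650$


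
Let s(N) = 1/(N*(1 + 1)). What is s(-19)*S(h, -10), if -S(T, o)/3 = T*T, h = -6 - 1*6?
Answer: 216/19 ≈ 11.368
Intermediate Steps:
h = -12 (h = -6 - 6 = -12)
s(N) = 1/(2*N) (s(N) = 1/(N*2) = 1/(2*N))
S(T, o) = -3*T² (S(T, o) = -3*T*T = -3*T²)
s(-19)*S(h, -10) = ((½)/(-19))*(-3*(-12)²) = ((½)*(-1/19))*(-3*144) = -1/38*(-432) = 216/19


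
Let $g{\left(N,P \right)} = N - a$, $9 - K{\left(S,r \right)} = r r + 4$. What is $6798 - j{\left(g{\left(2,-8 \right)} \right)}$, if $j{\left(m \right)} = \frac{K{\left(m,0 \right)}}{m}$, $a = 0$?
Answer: $\frac{13591}{2} \approx 6795.5$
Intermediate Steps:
$K{\left(S,r \right)} = 5 - r^{2}$ ($K{\left(S,r \right)} = 9 - \left(r r + 4\right) = 9 - \left(r^{2} + 4\right) = 9 - \left(4 + r^{2}\right) = 5 - r^{2}$)
$g{\left(N,P \right)} = N$ ($g{\left(N,P \right)} = N - 0 = N + 0 = N$)
$j{\left(m \right)} = \frac{5}{m}$ ($j{\left(m \right)} = \frac{5 - 0^{2}}{m} = \frac{5 - 0}{m} = \frac{5 + 0}{m} = \frac{5}{m}$)
$6798 - j{\left(g{\left(2,-8 \right)} \right)} = 6798 - \frac{5}{2} = \frac{13591}{2}$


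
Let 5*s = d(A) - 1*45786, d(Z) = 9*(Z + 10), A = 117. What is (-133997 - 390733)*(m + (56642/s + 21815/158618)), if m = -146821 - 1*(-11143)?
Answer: 84027179073175818685/1180197229 ≈ 7.1198e+10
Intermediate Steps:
d(Z) = 90 + 9*Z (d(Z) = 9*(10 + Z) = 90 + 9*Z)
s = -44643/5 (s = ((90 + 9*117) - 1*45786)/5 = ((90 + 1053) - 45786)/5 = (1143 - 45786)/5 = (1/5)*(-44643) = -44643/5 ≈ -8928.6)
m = -135678 (m = -146821 + 11143 = -135678)
(-133997 - 390733)*(m + (56642/s + 21815/158618)) = (-133997 - 390733)*(-135678 + (56642/(-44643/5) + 21815/158618)) = -524730*(-135678 + (56642*(-5/44643) + 21815*(1/158618))) = -524730*(-135678 + (-283210/44643 + 21815/158618)) = -524730*(-135678 - 43948316735/7081183374) = -524730*(-960804746134307/7081183374) = 84027179073175818685/1180197229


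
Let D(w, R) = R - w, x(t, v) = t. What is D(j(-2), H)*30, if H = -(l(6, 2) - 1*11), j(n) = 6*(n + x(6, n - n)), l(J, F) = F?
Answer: -450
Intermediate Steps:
j(n) = 36 + 6*n (j(n) = 6*(n + 6) = 6*(6 + n) = 36 + 6*n)
H = 9 (H = -(2 - 1*11) = -(2 - 11) = -1*(-9) = 9)
D(j(-2), H)*30 = (9 - (36 + 6*(-2)))*30 = (9 - (36 - 12))*30 = (9 - 1*24)*30 = (9 - 24)*30 = -15*30 = -450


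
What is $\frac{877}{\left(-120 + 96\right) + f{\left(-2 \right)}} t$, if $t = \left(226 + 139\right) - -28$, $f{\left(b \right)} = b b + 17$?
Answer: $-114887$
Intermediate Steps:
$f{\left(b \right)} = 17 + b^{2}$ ($f{\left(b \right)} = b^{2} + 17 = 17 + b^{2}$)
$t = 393$ ($t = 365 + 28 = 393$)
$\frac{877}{\left(-120 + 96\right) + f{\left(-2 \right)}} t = \frac{877}{\left(-120 + 96\right) + \left(17 + \left(-2\right)^{2}\right)} 393 = \frac{877}{-24 + \left(17 + 4\right)} 393 = \frac{877}{-24 + 21} \cdot 393 = \frac{877}{-3} \cdot 393 = 877 \left(- \frac{1}{3}\right) 393 = \left(- \frac{877}{3}\right) 393 = -114887$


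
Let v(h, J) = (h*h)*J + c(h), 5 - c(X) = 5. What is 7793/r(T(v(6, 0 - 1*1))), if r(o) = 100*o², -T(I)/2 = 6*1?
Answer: 7793/14400 ≈ 0.54118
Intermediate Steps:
c(X) = 0 (c(X) = 5 - 1*5 = 5 - 5 = 0)
v(h, J) = J*h² (v(h, J) = (h*h)*J + 0 = h²*J + 0 = J*h² + 0 = J*h²)
T(I) = -12
7793/r(T(v(6, 0 - 1*1))) = 7793/((100*(-12)²)) = 7793/((100*144)) = 7793/14400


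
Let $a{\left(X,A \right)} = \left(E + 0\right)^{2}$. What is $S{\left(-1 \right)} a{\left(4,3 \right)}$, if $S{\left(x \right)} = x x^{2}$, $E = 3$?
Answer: $-9$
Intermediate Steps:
$S{\left(x \right)} = x^{3}$
$a{\left(X,A \right)} = 9$ ($a{\left(X,A \right)} = \left(3 + 0\right)^{2} = 3^{2} = 9$)
$S{\left(-1 \right)} a{\left(4,3 \right)} = \left(-1\right)^{3} \cdot 9 = \left(-1\right) 9 = -9$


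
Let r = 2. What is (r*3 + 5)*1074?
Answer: 11814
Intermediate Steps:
(r*3 + 5)*1074 = (2*3 + 5)*1074 = (6 + 5)*1074 = 11*1074 = 11814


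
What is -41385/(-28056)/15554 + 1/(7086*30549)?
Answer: 1493176031569/15743987765207856 ≈ 9.4841e-5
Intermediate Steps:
-41385/(-28056)/15554 + 1/(7086*30549) = -41385*(-1/28056)*(1/15554) + (1/7086)*(1/30549) = (13795/9352)*(1/15554) + 1/216470214 = 13795/145461008 + 1/216470214 = 1493176031569/15743987765207856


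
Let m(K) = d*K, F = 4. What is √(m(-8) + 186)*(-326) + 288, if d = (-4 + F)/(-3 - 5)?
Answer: 288 - 326*√186 ≈ -4158.0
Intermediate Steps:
d = 0 (d = (-4 + 4)/(-3 - 5) = 0/(-8) = 0*(-⅛) = 0)
m(K) = 0 (m(K) = 0*K = 0)
√(m(-8) + 186)*(-326) + 288 = √(0 + 186)*(-326) + 288 = √186*(-326) + 288 = -326*√186 + 288 = 288 - 326*√186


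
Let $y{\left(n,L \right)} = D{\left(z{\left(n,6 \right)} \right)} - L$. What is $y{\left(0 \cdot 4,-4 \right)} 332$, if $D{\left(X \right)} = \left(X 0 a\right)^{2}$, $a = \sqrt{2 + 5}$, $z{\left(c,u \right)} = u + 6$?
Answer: $1328$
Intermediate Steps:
$z{\left(c,u \right)} = 6 + u$
$a = \sqrt{7} \approx 2.6458$
$D{\left(X \right)} = 0$ ($D{\left(X \right)} = \left(X 0 \sqrt{7}\right)^{2} = \left(0 \sqrt{7}\right)^{2} = 0^{2} = 0$)
$y{\left(n,L \right)} = - L$ ($y{\left(n,L \right)} = 0 - L = - L$)
$y{\left(0 \cdot 4,-4 \right)} 332 = \left(-1\right) \left(-4\right) 332 = 4 \cdot 332 = 1328$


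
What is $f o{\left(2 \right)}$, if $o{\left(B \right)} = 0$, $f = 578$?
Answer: $0$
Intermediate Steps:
$f o{\left(2 \right)} = 578 \cdot 0 = 0$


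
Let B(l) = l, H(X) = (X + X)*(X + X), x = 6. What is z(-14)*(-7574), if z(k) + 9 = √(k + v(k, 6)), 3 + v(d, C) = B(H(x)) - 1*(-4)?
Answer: 68166 - 7574*√131 ≈ -18522.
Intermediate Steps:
H(X) = 4*X² (H(X) = (2*X)*(2*X) = 4*X²)
v(d, C) = 145 (v(d, C) = -3 + (4*6² - 1*(-4)) = -3 + (4*36 + 4) = -3 + (144 + 4) = -3 + 148 = 145)
z(k) = -9 + √(145 + k) (z(k) = -9 + √(k + 145) = -9 + √(145 + k))
z(-14)*(-7574) = (-9 + √(145 - 14))*(-7574) = (-9 + √131)*(-7574) = 68166 - 7574*√131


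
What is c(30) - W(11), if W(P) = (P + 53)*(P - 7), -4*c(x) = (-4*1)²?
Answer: -260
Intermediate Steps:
c(x) = -4 (c(x) = -(-4*1)²/4 = -¼*(-4)² = -¼*16 = -4)
W(P) = (-7 + P)*(53 + P) (W(P) = (53 + P)*(-7 + P) = (-7 + P)*(53 + P))
c(30) - W(11) = -4 - (-371 + 11² + 46*11) = -4 - (-371 + 121 + 506) = -4 - 1*256 = -4 - 256 = -260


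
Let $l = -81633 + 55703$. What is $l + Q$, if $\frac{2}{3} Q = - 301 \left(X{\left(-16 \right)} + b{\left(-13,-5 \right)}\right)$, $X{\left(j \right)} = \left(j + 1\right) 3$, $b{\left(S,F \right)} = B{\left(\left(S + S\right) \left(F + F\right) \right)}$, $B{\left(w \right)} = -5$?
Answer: $-3355$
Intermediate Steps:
$b{\left(S,F \right)} = -5$
$X{\left(j \right)} = 3 + 3 j$ ($X{\left(j \right)} = \left(1 + j\right) 3 = 3 + 3 j$)
$l = -25930$
$Q = 22575$ ($Q = \frac{3 \left(- 301 \left(\left(3 + 3 \left(-16\right)\right) - 5\right)\right)}{2} = \frac{3 \left(- 301 \left(\left(3 - 48\right) - 5\right)\right)}{2} = \frac{3 \left(- 301 \left(-45 - 5\right)\right)}{2} = \frac{3 \left(\left(-301\right) \left(-50\right)\right)}{2} = \frac{3}{2} \cdot 15050 = 22575$)
$l + Q = -25930 + 22575 = -3355$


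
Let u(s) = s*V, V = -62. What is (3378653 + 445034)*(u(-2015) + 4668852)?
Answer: 18329921914234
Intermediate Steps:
u(s) = -62*s (u(s) = s*(-62) = -62*s)
(3378653 + 445034)*(u(-2015) + 4668852) = (3378653 + 445034)*(-62*(-2015) + 4668852) = 3823687*(124930 + 4668852) = 3823687*4793782 = 18329921914234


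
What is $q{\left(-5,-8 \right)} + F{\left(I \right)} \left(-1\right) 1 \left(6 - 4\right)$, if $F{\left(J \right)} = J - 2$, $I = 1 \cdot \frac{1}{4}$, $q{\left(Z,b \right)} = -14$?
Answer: $- \frac{21}{2} \approx -10.5$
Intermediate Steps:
$I = \frac{1}{4}$ ($I = 1 \cdot \frac{1}{4} = \frac{1}{4} \approx 0.25$)
$F{\left(J \right)} = -2 + J$ ($F{\left(J \right)} = J - 2 = -2 + J$)
$q{\left(-5,-8 \right)} + F{\left(I \right)} \left(-1\right) 1 \left(6 - 4\right) = -14 + \left(-2 + \frac{1}{4}\right) \left(-1\right) 1 \left(6 - 4\right) = -14 - \frac{7 \left(\left(-1\right) 2\right)}{4} = -14 - - \frac{7}{2} = -14 + \frac{7}{2} = - \frac{21}{2}$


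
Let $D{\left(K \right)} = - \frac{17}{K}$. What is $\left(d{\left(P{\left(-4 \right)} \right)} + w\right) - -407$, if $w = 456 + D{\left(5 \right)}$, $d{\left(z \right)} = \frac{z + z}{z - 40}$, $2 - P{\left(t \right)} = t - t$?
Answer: $\frac{81652}{95} \approx 859.5$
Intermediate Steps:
$P{\left(t \right)} = 2$ ($P{\left(t \right)} = 2 - \left(t - t\right) = 2 - 0 = 2 + 0 = 2$)
$d{\left(z \right)} = \frac{2 z}{-40 + z}$
$w = \frac{2263}{5}$ ($w = 456 - \frac{17}{5} = \frac{2263}{5} \approx 452.6$)
$\left(d{\left(P{\left(-4 \right)} \right)} + w\right) - -407 = \left(2 \cdot 2 \frac{1}{-40 + 2} + \frac{2263}{5}\right) - -407 = \left(2 \cdot 2 \frac{1}{-38} + \frac{2263}{5}\right) + 407 = \left(2 \cdot 2 \left(- \frac{1}{38}\right) + \frac{2263}{5}\right) + 407 = \left(- \frac{2}{19} + \frac{2263}{5}\right) + 407 = \frac{42987}{95} + 407 = \frac{81652}{95}$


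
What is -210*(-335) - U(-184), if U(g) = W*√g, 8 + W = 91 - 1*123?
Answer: 70350 + 80*I*√46 ≈ 70350.0 + 542.59*I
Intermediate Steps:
W = -40 (W = -8 + (91 - 1*123) = -8 + (91 - 123) = -8 - 32 = -40)
U(g) = -40*√g
-210*(-335) - U(-184) = -210*(-335) - (-40)*√(-184) = 70350 - (-40)*2*I*√46 = 70350 - (-80)*I*√46 = 70350 + 80*I*√46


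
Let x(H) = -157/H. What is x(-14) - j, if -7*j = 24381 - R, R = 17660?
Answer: 13599/14 ≈ 971.36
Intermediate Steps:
j = -6721/7 (j = -(24381 - 1*17660)/7 = -(24381 - 17660)/7 = -1/7*6721 = -6721/7 ≈ -960.14)
x(-14) - j = -157/(-14) - 1*(-6721/7) = -157*(-1/14) + 6721/7 = 157/14 + 6721/7 = 13599/14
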